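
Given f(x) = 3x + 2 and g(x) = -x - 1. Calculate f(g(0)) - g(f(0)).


2


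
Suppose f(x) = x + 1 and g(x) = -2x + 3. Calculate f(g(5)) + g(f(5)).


f(g(5)) = -6
g(f(5)) = -9
Sum = -15

-15


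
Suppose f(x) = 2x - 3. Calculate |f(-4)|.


11


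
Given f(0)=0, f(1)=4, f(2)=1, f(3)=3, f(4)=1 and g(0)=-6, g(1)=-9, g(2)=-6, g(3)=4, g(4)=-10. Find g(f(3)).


4


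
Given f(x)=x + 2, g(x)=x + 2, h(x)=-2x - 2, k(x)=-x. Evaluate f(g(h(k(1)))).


k(1) = -1
h(-1) = 0
g(0) = 2
f(2) = 4

4


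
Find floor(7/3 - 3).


7/3 = 2.3333
2.3333 - 3 = -0.6667
floor(-0.6667) = -1

-1


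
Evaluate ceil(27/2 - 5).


27/2 = 13.5
13.5 - 5 = 8.5
ceil(8.5) = 9

9


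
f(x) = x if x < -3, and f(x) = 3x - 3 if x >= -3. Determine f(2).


2 satisfies x >= -3
f(2) = 3

3


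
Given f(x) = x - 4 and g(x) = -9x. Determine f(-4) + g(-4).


28


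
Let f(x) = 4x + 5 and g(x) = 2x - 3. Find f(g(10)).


g(10) = 17
f(17) = 73

73


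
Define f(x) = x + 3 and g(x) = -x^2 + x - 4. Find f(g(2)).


g(2) = -6
f(-6) = -3

-3


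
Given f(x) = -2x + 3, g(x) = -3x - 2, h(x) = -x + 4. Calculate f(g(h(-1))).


h(-1) = 5
g(5) = -17
f(-17) = 37

37


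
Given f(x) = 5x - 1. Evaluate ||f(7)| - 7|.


f(7) = 34
|34| = 34
|34 - 7| = 27

27


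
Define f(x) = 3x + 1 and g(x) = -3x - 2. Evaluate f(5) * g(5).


f(5) = 16
g(5) = -17
Product = -272

-272


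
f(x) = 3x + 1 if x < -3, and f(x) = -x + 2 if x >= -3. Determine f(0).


0 satisfies x >= -3
f(0) = 2

2


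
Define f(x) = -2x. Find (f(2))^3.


-64


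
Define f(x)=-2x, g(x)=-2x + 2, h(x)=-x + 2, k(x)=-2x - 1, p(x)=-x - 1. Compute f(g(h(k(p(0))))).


p(0) = -1
k(-1) = 1
h(1) = 1
g(1) = 0
f(0) = 0

0


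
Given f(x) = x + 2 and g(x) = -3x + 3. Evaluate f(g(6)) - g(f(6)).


8


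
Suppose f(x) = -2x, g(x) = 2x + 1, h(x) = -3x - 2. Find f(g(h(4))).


h(4) = -14
g(-14) = -27
f(-27) = 54

54


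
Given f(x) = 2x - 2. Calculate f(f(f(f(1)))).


f(1) = 0
f(0) = -2
f(-2) = -6
f(-6) = -14

-14


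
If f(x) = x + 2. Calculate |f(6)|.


8


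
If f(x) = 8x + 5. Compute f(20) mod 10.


f(20) = 165
165 mod 10 = 5

5


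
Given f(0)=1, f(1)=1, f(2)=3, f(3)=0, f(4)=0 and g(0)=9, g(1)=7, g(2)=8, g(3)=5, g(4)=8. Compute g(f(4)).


f(4) = 0
g(0) = 9

9


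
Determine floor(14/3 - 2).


14/3 = 4.6667
4.6667 - 2 = 2.6667
floor(2.6667) = 2

2


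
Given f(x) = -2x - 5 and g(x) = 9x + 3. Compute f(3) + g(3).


f(3) = -11
g(3) = 30
Sum = 19

19


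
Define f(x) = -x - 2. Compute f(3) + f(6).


f(3) = -5
f(6) = -8
Sum = -13

-13


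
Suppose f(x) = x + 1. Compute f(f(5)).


7


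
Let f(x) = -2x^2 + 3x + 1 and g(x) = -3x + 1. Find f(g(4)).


g(4) = -11
f(-11) = (-2)*(-11)^2 + 3*(-11) + 1 = -274

-274


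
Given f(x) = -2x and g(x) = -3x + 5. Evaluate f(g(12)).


g(12) = -31
f(-31) = 62

62


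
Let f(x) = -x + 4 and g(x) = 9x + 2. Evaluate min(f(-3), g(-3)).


f(-3) = 7
g(-3) = -25
min = -25

-25


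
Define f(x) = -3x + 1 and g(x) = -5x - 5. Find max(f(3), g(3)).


f(3) = -8
g(3) = -20
max = -8

-8


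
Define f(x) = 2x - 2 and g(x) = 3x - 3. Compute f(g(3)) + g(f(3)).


f(g(3)) = 10
g(f(3)) = 9
Sum = 19

19


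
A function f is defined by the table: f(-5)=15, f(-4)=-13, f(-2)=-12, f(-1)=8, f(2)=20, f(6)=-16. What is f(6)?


Reading from the table at x = 6

-16


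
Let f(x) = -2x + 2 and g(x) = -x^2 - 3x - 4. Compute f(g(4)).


g(4) = -32
f(-32) = 66

66


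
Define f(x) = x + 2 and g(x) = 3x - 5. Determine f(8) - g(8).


f(8) = 10
g(8) = 19
Difference = -9

-9


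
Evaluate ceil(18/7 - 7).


18/7 = 2.5714
2.5714 - 7 = -4.4286
ceil(-4.4286) = -4

-4


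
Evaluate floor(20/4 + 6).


20/4 = 5
5 + 6 = 11
floor(11) = 11

11


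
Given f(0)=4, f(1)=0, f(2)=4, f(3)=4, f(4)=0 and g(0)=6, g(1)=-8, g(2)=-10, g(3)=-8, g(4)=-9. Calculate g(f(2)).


f(2) = 4
g(4) = -9

-9


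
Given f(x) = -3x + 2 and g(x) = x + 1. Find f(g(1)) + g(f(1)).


f(g(1)) = -4
g(f(1)) = 0
Sum = -4

-4


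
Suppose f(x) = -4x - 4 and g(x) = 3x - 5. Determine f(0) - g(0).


f(0) = -4
g(0) = -5
Difference = 1

1


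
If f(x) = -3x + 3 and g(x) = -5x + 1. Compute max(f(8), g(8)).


f(8) = -21
g(8) = -39
max = -21

-21


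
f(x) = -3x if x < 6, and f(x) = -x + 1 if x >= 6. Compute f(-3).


-3 satisfies x < 6
f(-3) = 9

9


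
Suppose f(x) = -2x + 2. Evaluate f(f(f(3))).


f(3) = -4
f(-4) = 10
f(10) = -18

-18


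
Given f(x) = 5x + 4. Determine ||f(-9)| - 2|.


f(-9) = -41
|-41| = 41
|41 - 2| = 39

39


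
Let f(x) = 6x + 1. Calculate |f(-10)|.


f(-10) = -59
|-59| = 59

59


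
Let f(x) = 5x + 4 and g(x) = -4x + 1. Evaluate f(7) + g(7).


f(7) = 39
g(7) = -27
Sum = 12

12


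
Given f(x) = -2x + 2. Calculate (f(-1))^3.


f(-1) = 4
(4)^3 = 64

64


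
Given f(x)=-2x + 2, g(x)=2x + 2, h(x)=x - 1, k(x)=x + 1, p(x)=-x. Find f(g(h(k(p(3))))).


p(3) = -3
k(-3) = -2
h(-2) = -3
g(-3) = -4
f(-4) = 10

10


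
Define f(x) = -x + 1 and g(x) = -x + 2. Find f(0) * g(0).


2


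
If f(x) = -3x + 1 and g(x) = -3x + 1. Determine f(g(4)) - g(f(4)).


f(g(4)) = 34
g(f(4)) = 34
Difference = 0

0


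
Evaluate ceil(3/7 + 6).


3/7 = 0.4286
0.4286 + 6 = 6.4286
ceil(6.4286) = 7

7


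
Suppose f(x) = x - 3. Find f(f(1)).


f(1) = -2
f(-2) = -5

-5


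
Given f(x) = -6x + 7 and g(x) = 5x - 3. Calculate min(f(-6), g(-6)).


f(-6) = 43
g(-6) = -33
min = -33

-33


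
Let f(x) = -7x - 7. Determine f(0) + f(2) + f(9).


-98


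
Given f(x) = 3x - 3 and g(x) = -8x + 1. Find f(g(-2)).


g(-2) = 17
f(17) = 48

48


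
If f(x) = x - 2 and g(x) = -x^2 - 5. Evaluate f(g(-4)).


-23


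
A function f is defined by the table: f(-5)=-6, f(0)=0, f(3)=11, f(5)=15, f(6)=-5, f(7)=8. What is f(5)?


Reading from the table at x = 5

15


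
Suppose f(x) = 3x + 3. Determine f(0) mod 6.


f(0) = 3
3 mod 6 = 3

3


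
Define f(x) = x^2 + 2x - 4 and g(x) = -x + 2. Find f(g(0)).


g(0) = 2
f(2) = 1*(2)^2 + 2*(2) - 4 = 4

4


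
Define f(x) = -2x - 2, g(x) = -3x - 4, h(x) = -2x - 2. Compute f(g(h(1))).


h(1) = -4
g(-4) = 8
f(8) = -18

-18


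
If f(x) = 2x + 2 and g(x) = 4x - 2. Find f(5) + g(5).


30


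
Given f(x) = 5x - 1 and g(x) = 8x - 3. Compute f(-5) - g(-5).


17


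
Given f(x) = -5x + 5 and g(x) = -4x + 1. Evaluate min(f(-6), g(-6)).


f(-6) = 35
g(-6) = 25
min = 25

25


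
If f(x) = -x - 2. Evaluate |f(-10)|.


f(-10) = 8
|8| = 8

8


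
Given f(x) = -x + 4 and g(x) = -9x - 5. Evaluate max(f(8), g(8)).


f(8) = -4
g(8) = -77
max = -4

-4


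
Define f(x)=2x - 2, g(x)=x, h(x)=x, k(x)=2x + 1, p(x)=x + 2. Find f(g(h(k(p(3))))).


p(3) = 5
k(5) = 11
h(11) = 11
g(11) = 11
f(11) = 20

20


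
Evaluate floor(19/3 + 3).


19/3 = 6.3333
6.3333 + 3 = 9.3333
floor(9.3333) = 9

9


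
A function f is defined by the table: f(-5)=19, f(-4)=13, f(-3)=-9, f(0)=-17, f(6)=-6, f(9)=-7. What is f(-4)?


Reading from the table at x = -4

13


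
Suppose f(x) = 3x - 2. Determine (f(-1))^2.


25


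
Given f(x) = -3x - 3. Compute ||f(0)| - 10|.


f(0) = -3
|-3| = 3
|3 - 10| = 7

7


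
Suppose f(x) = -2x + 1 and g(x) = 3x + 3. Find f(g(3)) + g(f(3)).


f(g(3)) = -23
g(f(3)) = -12
Sum = -35

-35


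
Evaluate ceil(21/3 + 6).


21/3 = 7
7 + 6 = 13
ceil(13) = 13

13


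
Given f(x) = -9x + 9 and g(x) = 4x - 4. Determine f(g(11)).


g(11) = 40
f(40) = -351

-351


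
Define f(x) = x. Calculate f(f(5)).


f(5) = 5
f(5) = 5

5


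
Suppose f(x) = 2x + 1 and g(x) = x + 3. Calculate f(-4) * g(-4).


f(-4) = -7
g(-4) = -1
Product = 7

7


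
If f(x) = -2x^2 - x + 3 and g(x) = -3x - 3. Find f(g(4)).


-432


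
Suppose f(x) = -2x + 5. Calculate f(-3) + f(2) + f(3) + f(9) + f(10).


f(-3) = 11
f(2) = 1
f(3) = -1
f(9) = -13
f(10) = -15
Sum = -17

-17


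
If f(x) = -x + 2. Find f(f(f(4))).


f(4) = -2
f(-2) = 4
f(4) = -2

-2


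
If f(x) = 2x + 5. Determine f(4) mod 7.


6


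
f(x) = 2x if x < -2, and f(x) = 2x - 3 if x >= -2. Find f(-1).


-1 satisfies x >= -2
f(-1) = -5

-5


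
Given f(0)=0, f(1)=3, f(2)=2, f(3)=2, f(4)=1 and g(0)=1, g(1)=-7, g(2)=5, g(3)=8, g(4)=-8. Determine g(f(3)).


f(3) = 2
g(2) = 5

5


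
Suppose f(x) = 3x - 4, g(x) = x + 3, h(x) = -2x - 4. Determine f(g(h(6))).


-43


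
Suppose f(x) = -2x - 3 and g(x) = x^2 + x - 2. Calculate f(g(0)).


1


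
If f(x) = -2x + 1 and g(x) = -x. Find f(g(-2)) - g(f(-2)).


2


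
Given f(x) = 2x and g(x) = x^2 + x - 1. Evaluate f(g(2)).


g(2) = 5
f(5) = 10

10


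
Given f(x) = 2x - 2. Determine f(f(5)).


14


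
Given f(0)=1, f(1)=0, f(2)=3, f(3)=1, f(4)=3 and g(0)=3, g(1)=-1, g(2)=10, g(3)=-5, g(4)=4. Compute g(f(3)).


f(3) = 1
g(1) = -1

-1


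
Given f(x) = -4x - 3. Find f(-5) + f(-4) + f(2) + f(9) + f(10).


f(-5) = 17
f(-4) = 13
f(2) = -11
f(9) = -39
f(10) = -43
Sum = -63

-63


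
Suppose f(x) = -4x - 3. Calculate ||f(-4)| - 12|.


1


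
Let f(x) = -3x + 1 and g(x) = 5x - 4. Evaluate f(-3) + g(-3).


f(-3) = 10
g(-3) = -19
Sum = -9

-9


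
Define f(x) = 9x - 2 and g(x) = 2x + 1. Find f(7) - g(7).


f(7) = 61
g(7) = 15
Difference = 46

46


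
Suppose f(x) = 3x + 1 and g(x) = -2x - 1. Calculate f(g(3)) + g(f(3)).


-41


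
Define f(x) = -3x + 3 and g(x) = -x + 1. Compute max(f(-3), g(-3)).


f(-3) = 12
g(-3) = 4
max = 12

12


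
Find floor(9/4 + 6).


9/4 = 2.25
2.25 + 6 = 8.25
floor(8.25) = 8

8


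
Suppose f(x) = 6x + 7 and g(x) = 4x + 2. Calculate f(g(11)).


g(11) = 46
f(46) = 283

283


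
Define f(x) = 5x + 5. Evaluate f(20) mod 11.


f(20) = 105
105 mod 11 = 6

6


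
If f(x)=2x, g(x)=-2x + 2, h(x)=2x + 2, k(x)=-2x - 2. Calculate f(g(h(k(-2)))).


-20


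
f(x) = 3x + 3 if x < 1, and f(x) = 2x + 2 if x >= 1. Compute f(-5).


-12


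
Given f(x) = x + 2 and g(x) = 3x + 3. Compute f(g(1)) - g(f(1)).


f(g(1)) = 8
g(f(1)) = 12
Difference = -4

-4


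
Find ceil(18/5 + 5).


18/5 = 3.6
3.6 + 5 = 8.6
ceil(8.6) = 9

9


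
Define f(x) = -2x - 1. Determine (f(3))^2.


f(3) = -7
(-7)^2 = 49

49


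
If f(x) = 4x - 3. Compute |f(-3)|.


f(-3) = -15
|-15| = 15

15


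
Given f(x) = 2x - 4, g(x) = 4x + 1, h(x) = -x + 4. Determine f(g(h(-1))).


h(-1) = 5
g(5) = 21
f(21) = 38

38


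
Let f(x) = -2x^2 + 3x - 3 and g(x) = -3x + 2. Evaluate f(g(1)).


-8


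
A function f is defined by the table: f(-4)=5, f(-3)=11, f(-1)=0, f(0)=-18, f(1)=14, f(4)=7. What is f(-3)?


Reading from the table at x = -3

11


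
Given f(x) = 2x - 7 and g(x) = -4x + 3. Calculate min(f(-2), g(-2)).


f(-2) = -11
g(-2) = 11
min = -11

-11


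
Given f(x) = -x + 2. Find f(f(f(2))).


0


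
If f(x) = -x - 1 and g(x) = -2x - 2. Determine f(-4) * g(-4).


18


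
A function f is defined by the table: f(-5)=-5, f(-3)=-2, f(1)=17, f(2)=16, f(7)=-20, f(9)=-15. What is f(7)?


Reading from the table at x = 7

-20


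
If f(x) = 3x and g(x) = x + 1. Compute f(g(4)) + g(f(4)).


f(g(4)) = 15
g(f(4)) = 13
Sum = 28

28


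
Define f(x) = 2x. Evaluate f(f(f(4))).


32


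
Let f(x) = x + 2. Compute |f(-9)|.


7


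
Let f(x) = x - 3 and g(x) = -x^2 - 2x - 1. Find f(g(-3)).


-7


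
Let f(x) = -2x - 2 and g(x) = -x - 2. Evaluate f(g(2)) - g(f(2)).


f(g(2)) = 6
g(f(2)) = 4
Difference = 2

2


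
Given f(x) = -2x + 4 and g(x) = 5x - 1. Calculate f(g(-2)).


g(-2) = -11
f(-11) = 26

26


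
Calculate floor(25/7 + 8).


11


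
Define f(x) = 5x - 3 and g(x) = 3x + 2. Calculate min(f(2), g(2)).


7


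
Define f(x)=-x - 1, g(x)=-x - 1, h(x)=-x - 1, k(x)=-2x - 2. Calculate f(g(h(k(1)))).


k(1) = -4
h(-4) = 3
g(3) = -4
f(-4) = 3

3


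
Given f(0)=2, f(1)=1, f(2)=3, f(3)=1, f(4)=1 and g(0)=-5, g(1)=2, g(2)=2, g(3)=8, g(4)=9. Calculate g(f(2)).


8


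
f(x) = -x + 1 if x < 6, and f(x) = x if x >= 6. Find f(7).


7 satisfies x >= 6
f(7) = 7

7


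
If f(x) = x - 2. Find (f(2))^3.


0


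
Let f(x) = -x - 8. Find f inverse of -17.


Solve -x - 8 = -17
x = (-17 + 8) / (-1) = 9

9


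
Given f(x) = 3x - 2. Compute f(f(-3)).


f(-3) = -11
f(-11) = -35

-35


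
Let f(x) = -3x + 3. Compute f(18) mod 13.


f(18) = -51
-51 mod 13 = 1

1


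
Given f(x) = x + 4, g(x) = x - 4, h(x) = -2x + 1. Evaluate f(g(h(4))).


h(4) = -7
g(-7) = -11
f(-11) = -7

-7


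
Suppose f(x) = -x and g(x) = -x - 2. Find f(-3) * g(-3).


f(-3) = 3
g(-3) = 1
Product = 3

3


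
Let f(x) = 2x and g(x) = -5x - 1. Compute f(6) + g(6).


f(6) = 12
g(6) = -31
Sum = -19

-19


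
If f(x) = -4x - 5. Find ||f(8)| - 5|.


f(8) = -37
|-37| = 37
|37 - 5| = 32

32


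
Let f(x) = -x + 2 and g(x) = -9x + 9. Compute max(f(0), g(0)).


f(0) = 2
g(0) = 9
max = 9

9


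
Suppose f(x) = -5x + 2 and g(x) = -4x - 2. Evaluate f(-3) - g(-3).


f(-3) = 17
g(-3) = 10
Difference = 7

7


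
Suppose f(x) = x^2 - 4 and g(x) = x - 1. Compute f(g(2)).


g(2) = 1
f(1) = 1*(1)^2 - 4 = -3

-3


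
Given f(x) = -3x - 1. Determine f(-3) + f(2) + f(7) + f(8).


f(-3) = 8
f(2) = -7
f(7) = -22
f(8) = -25
Sum = -46

-46


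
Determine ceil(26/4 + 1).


8


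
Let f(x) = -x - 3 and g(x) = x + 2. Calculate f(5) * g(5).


f(5) = -8
g(5) = 7
Product = -56

-56


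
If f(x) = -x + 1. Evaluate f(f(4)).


4


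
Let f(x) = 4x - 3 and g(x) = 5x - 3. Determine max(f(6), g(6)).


f(6) = 21
g(6) = 27
max = 27

27


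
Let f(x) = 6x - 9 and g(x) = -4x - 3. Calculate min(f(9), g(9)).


f(9) = 45
g(9) = -39
min = -39

-39


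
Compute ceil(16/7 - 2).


16/7 = 2.2857
2.2857 - 2 = 0.2857
ceil(0.2857) = 1

1


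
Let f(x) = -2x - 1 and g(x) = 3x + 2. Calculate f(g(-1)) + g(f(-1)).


f(g(-1)) = 1
g(f(-1)) = 5
Sum = 6

6


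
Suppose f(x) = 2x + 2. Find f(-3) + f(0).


f(-3) = -4
f(0) = 2
Sum = -2

-2


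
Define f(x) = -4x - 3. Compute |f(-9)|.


f(-9) = 33
|33| = 33

33


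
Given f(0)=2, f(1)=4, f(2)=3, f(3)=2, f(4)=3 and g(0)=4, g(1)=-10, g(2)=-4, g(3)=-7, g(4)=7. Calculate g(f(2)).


f(2) = 3
g(3) = -7

-7


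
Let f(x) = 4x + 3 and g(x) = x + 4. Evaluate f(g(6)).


g(6) = 10
f(10) = 43

43


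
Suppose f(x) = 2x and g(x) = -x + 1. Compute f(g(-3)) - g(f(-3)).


f(g(-3)) = 8
g(f(-3)) = 7
Difference = 1

1


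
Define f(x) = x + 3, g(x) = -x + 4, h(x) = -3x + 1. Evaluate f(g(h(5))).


h(5) = -14
g(-14) = 18
f(18) = 21

21


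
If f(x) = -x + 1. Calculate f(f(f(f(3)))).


f(3) = -2
f(-2) = 3
f(3) = -2
f(-2) = 3

3


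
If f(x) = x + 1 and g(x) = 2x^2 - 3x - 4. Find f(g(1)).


g(1) = -5
f(-5) = -4

-4


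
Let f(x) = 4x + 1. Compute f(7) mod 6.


f(7) = 29
29 mod 6 = 5

5


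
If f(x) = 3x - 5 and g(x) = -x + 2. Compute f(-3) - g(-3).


f(-3) = -14
g(-3) = 5
Difference = -19

-19


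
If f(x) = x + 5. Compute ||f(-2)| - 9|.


6


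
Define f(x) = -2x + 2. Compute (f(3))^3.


f(3) = -4
(-4)^3 = -64

-64


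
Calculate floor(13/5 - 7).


13/5 = 2.6
2.6 - 7 = -4.4
floor(-4.4) = -5

-5


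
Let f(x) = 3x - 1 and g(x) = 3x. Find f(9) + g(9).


f(9) = 26
g(9) = 27
Sum = 53

53


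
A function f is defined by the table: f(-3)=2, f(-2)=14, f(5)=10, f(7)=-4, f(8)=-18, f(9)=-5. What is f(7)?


Reading from the table at x = 7

-4


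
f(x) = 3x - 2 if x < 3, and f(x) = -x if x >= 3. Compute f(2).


2 satisfies x < 3
f(2) = 4

4


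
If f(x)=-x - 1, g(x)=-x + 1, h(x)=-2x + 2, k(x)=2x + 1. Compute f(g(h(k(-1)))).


2


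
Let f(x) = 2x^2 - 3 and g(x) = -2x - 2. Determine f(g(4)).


g(4) = -10
f(-10) = 2*(-10)^2 - 3 = 197

197


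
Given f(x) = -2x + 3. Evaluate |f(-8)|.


f(-8) = 19
|19| = 19

19


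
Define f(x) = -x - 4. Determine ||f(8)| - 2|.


f(8) = -12
|-12| = 12
|12 - 2| = 10

10


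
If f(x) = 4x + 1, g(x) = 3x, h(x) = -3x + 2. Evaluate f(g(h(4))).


h(4) = -10
g(-10) = -30
f(-30) = -119

-119


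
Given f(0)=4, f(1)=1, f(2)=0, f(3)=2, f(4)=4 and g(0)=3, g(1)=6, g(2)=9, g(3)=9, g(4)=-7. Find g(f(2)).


f(2) = 0
g(0) = 3

3


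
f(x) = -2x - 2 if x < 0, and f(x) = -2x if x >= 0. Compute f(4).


4 satisfies x >= 0
f(4) = -8

-8


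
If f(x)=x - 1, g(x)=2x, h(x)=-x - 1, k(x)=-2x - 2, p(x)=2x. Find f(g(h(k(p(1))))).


p(1) = 2
k(2) = -6
h(-6) = 5
g(5) = 10
f(10) = 9

9


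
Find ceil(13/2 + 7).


14


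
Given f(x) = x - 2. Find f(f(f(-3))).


f(-3) = -5
f(-5) = -7
f(-7) = -9

-9


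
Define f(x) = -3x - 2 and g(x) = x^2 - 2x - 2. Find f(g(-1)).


g(-1) = 1
f(1) = -5

-5


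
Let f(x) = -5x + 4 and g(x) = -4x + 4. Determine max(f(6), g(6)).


f(6) = -26
g(6) = -20
max = -20

-20


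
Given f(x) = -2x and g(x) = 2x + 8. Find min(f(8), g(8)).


f(8) = -16
g(8) = 24
min = -16

-16


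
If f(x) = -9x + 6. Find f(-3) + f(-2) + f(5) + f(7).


f(-3) = 33
f(-2) = 24
f(5) = -39
f(7) = -57
Sum = -39

-39


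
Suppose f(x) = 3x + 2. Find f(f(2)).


f(2) = 8
f(8) = 26

26


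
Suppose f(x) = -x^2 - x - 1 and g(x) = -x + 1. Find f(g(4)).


g(4) = -3
f(-3) = (-1)*(-3)^2 - 1*(-3) - 1 = -7

-7


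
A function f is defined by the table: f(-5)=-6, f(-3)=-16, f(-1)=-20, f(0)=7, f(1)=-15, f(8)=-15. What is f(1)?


Reading from the table at x = 1

-15


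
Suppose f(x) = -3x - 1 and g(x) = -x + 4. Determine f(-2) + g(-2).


f(-2) = 5
g(-2) = 6
Sum = 11

11


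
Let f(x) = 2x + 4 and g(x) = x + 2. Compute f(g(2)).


12


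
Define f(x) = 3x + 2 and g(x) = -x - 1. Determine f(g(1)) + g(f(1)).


f(g(1)) = -4
g(f(1)) = -6
Sum = -10

-10


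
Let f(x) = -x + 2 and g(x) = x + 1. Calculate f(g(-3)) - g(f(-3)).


f(g(-3)) = 4
g(f(-3)) = 6
Difference = -2

-2


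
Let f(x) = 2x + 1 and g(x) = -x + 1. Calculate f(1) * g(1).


f(1) = 3
g(1) = 0
Product = 0

0


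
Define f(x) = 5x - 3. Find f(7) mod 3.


f(7) = 32
32 mod 3 = 2

2


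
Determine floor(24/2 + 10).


22


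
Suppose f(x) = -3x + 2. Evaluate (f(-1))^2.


25


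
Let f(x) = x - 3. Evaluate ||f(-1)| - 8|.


f(-1) = -4
|-4| = 4
|4 - 8| = 4

4


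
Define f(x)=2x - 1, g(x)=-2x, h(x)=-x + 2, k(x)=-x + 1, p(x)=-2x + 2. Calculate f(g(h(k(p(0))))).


p(0) = 2
k(2) = -1
h(-1) = 3
g(3) = -6
f(-6) = -13

-13


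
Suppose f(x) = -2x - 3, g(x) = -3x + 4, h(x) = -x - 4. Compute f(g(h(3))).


h(3) = -7
g(-7) = 25
f(25) = -53

-53


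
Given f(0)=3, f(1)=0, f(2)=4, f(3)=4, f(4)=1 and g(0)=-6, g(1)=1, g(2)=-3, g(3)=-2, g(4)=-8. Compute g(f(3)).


f(3) = 4
g(4) = -8

-8


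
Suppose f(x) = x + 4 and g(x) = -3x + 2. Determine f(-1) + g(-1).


f(-1) = 3
g(-1) = 5
Sum = 8

8


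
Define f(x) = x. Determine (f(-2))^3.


-8


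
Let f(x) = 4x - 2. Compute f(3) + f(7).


f(3) = 10
f(7) = 26
Sum = 36

36


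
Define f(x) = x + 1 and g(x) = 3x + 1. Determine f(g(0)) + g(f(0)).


6


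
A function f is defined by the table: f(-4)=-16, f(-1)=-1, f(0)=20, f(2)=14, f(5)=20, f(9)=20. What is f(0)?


Reading from the table at x = 0

20


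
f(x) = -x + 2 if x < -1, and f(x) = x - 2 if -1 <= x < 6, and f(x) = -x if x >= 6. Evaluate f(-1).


-1 satisfies -1 <= x < 6
f(-1) = -3

-3


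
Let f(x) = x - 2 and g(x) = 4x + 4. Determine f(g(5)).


g(5) = 24
f(24) = 22

22


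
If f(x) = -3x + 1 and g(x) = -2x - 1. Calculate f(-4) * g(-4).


f(-4) = 13
g(-4) = 7
Product = 91

91


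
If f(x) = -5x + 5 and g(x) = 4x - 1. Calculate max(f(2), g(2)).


f(2) = -5
g(2) = 7
max = 7

7


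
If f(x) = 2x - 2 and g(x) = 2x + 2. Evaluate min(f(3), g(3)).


f(3) = 4
g(3) = 8
min = 4

4


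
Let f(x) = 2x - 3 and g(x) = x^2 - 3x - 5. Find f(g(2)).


g(2) = -7
f(-7) = -17

-17


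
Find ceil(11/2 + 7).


11/2 = 5.5
5.5 + 7 = 12.5
ceil(12.5) = 13

13


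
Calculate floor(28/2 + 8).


22


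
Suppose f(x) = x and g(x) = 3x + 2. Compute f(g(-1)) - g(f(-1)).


0


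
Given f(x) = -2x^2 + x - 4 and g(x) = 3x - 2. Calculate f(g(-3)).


g(-3) = -11
f(-11) = (-2)*(-11)^2 + 1*(-11) - 4 = -257

-257


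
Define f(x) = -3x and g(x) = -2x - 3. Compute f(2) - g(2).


f(2) = -6
g(2) = -7
Difference = 1

1


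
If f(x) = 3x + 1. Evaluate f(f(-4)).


f(-4) = -11
f(-11) = -32

-32


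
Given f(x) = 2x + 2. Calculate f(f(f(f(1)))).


f(1) = 4
f(4) = 10
f(10) = 22
f(22) = 46

46


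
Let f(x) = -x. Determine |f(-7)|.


f(-7) = 7
|7| = 7

7


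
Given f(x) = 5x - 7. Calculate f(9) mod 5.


f(9) = 38
38 mod 5 = 3

3


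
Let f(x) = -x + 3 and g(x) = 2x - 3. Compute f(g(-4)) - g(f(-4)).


f(g(-4)) = 14
g(f(-4)) = 11
Difference = 3

3


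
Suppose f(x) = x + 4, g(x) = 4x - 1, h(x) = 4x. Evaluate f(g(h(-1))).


h(-1) = -4
g(-4) = -17
f(-17) = -13

-13


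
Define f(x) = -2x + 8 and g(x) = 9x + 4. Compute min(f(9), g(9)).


f(9) = -10
g(9) = 85
min = -10

-10


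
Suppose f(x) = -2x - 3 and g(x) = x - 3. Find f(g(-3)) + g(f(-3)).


f(g(-3)) = 9
g(f(-3)) = 0
Sum = 9

9


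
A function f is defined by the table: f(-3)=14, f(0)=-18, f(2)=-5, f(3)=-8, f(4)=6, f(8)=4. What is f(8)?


Reading from the table at x = 8

4


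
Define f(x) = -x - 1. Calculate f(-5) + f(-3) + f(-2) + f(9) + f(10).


-14


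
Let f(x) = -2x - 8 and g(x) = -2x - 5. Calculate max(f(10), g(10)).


f(10) = -28
g(10) = -25
max = -25

-25


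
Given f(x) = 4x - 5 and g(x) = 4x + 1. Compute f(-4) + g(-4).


-36


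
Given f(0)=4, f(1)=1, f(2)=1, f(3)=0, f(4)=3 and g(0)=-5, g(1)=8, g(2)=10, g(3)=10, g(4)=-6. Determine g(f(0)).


f(0) = 4
g(4) = -6

-6


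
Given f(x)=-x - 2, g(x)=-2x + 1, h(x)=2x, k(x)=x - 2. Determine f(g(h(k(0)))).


k(0) = -2
h(-2) = -4
g(-4) = 9
f(9) = -11

-11


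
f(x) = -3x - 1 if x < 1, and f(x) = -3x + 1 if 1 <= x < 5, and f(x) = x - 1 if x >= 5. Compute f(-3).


-3 satisfies x < 1
f(-3) = 8

8


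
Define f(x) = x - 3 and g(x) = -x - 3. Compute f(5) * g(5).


f(5) = 2
g(5) = -8
Product = -16

-16


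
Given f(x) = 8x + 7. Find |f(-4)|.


f(-4) = -25
|-25| = 25

25


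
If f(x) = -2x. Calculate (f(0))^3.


f(0) = 0
(0)^3 = 0

0


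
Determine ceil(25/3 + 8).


17


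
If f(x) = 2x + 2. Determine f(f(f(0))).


f(0) = 2
f(2) = 6
f(6) = 14

14


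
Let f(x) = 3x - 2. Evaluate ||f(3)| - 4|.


f(3) = 7
|7| = 7
|7 - 4| = 3

3


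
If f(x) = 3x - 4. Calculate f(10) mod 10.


6


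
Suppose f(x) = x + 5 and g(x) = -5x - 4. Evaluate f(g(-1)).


g(-1) = 1
f(1) = 6

6


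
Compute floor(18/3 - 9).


18/3 = 6
6 - 9 = -3
floor(-3) = -3

-3


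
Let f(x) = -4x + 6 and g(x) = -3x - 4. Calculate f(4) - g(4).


f(4) = -10
g(4) = -16
Difference = 6

6


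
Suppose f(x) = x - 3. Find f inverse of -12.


Solve x - 3 = -12
x = (-12 + 3) / 1 = -9

-9


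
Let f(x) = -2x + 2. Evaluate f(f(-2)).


-10


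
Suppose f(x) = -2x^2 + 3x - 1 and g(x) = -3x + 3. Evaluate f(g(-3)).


-253


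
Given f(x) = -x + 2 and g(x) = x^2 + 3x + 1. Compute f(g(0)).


g(0) = 1
f(1) = 1

1


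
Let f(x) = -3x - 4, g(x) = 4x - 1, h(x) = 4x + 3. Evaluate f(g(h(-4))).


h(-4) = -13
g(-13) = -53
f(-53) = 155

155


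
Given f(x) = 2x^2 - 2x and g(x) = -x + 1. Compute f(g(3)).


g(3) = -2
f(-2) = 2*(-2)^2 - 2*(-2) = 12

12


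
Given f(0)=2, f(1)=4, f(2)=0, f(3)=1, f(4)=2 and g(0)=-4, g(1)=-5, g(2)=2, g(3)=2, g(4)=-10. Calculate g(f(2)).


f(2) = 0
g(0) = -4

-4


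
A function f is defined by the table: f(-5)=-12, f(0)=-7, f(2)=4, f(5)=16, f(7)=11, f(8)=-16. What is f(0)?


-7


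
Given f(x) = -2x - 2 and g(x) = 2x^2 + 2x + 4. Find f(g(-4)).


g(-4) = 28
f(28) = -58

-58


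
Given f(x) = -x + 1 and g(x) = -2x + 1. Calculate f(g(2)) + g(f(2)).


7


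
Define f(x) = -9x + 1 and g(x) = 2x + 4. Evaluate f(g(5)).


g(5) = 14
f(14) = -125

-125


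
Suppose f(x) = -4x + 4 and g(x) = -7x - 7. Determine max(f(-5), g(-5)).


f(-5) = 24
g(-5) = 28
max = 28

28


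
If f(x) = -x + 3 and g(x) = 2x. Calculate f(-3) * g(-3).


-36


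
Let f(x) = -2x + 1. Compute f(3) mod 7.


f(3) = -5
-5 mod 7 = 2

2


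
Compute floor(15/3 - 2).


3


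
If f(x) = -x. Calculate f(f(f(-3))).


f(-3) = 3
f(3) = -3
f(-3) = 3

3


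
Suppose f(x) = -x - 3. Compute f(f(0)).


f(0) = -3
f(-3) = 0

0


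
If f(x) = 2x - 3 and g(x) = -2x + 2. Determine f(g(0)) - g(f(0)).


-7


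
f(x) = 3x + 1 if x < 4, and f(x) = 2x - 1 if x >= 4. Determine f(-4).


-4 satisfies x < 4
f(-4) = -11

-11


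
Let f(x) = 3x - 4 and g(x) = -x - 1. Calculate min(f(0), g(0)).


-4


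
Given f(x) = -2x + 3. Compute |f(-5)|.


f(-5) = 13
|13| = 13

13


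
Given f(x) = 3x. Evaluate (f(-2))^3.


f(-2) = -6
(-6)^3 = -216

-216


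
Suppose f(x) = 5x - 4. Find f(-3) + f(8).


f(-3) = -19
f(8) = 36
Sum = 17

17


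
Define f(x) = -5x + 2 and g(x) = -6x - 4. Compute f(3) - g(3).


f(3) = -13
g(3) = -22
Difference = 9

9


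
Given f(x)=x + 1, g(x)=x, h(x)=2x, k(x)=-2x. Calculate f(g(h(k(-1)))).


k(-1) = 2
h(2) = 4
g(4) = 4
f(4) = 5

5


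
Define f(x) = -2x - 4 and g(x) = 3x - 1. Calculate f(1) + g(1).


f(1) = -6
g(1) = 2
Sum = -4

-4


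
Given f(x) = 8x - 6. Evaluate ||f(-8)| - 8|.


62


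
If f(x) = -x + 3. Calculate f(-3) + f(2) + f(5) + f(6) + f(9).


f(-3) = 6
f(2) = 1
f(5) = -2
f(6) = -3
f(9) = -6
Sum = -4

-4


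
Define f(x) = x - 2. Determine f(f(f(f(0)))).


f(0) = -2
f(-2) = -4
f(-4) = -6
f(-6) = -8

-8


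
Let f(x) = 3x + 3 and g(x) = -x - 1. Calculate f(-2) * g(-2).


f(-2) = -3
g(-2) = 1
Product = -3

-3


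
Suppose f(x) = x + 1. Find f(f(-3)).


f(-3) = -2
f(-2) = -1

-1


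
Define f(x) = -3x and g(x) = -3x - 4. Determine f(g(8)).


84


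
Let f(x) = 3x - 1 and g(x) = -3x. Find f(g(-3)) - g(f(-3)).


f(g(-3)) = 26
g(f(-3)) = 30
Difference = -4

-4


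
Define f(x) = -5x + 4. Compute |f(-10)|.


f(-10) = 54
|54| = 54

54


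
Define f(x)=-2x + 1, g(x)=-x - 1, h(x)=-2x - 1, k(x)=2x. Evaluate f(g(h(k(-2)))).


k(-2) = -4
h(-4) = 7
g(7) = -8
f(-8) = 17

17


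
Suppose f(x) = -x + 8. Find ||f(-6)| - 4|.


f(-6) = 14
|14| = 14
|14 - 4| = 10

10


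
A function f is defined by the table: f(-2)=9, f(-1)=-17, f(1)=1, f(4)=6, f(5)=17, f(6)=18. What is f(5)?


17


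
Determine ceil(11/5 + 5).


11/5 = 2.2
2.2 + 5 = 7.2
ceil(7.2) = 8

8


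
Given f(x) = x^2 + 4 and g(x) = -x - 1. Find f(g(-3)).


g(-3) = 2
f(2) = 1*(2)^2 + 4 = 8

8


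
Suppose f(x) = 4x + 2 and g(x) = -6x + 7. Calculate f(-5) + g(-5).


f(-5) = -18
g(-5) = 37
Sum = 19

19


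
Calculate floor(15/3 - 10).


15/3 = 5
5 - 10 = -5
floor(-5) = -5

-5


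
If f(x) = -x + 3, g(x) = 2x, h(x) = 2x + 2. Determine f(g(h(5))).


-21


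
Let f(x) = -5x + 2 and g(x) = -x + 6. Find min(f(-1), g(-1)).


f(-1) = 7
g(-1) = 7
min = 7

7


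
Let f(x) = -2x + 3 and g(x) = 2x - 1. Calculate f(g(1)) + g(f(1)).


f(g(1)) = 1
g(f(1)) = 1
Sum = 2

2


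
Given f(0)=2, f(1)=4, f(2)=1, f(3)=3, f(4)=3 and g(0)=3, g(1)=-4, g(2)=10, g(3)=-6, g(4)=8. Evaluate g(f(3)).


f(3) = 3
g(3) = -6

-6


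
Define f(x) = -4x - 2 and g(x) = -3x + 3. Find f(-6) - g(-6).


f(-6) = 22
g(-6) = 21
Difference = 1

1


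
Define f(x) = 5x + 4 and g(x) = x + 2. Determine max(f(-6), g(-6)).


-4


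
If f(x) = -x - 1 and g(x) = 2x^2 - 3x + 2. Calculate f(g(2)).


g(2) = 4
f(4) = -5

-5


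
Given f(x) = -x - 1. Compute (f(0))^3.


f(0) = -1
(-1)^3 = -1

-1


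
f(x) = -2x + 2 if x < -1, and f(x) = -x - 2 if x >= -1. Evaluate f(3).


3 satisfies x >= -1
f(3) = -5

-5


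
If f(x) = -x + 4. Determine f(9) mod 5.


f(9) = -5
-5 mod 5 = 0

0


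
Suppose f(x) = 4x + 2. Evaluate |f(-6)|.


f(-6) = -22
|-22| = 22

22


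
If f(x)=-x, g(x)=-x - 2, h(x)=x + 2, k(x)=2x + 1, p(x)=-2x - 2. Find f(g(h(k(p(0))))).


1


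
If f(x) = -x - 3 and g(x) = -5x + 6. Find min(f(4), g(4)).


-14


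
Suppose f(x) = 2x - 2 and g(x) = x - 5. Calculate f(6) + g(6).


f(6) = 10
g(6) = 1
Sum = 11

11


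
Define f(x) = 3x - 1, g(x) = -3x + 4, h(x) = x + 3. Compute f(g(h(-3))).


h(-3) = 0
g(0) = 4
f(4) = 11

11


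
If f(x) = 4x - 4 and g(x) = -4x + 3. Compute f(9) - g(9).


f(9) = 32
g(9) = -33
Difference = 65

65


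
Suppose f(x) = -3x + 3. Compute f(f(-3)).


f(-3) = 12
f(12) = -33

-33


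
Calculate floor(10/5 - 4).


-2


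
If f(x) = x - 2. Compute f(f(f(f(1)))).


f(1) = -1
f(-1) = -3
f(-3) = -5
f(-5) = -7

-7


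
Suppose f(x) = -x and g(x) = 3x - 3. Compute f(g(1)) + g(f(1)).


f(g(1)) = 0
g(f(1)) = -6
Sum = -6

-6


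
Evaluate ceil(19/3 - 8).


19/3 = 6.3333
6.3333 - 8 = -1.6667
ceil(-1.6667) = -1

-1


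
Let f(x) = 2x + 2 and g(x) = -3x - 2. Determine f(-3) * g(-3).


f(-3) = -4
g(-3) = 7
Product = -28

-28


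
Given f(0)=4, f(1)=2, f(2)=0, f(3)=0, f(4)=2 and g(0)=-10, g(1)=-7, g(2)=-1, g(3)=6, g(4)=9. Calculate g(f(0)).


f(0) = 4
g(4) = 9

9


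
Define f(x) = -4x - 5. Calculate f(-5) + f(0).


10


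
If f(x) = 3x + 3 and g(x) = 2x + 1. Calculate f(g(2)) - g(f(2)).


f(g(2)) = 18
g(f(2)) = 19
Difference = -1

-1


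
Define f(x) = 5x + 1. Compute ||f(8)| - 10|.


31


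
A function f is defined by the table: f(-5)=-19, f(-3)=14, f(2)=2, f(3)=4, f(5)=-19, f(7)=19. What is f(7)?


Reading from the table at x = 7

19


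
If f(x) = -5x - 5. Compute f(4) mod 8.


f(4) = -25
-25 mod 8 = 7

7


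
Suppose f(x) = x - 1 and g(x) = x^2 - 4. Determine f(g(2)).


g(2) = 0
f(0) = -1

-1


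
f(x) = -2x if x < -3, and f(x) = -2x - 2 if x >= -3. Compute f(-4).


8


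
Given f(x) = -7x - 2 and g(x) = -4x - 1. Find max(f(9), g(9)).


f(9) = -65
g(9) = -37
max = -37

-37


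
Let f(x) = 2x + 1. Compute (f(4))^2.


f(4) = 9
(9)^2 = 81

81


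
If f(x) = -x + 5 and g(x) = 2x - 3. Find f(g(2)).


g(2) = 1
f(1) = 4

4


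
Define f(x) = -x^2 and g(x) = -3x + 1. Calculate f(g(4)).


g(4) = -11
f(-11) = (-1)*(-11)^2 = -121

-121


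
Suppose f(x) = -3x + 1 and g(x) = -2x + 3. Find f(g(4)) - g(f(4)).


f(g(4)) = 16
g(f(4)) = 25
Difference = -9

-9


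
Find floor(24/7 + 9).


24/7 = 3.4286
3.4286 + 9 = 12.4286
floor(12.4286) = 12

12


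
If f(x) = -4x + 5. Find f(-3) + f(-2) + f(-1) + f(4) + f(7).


f(-3) = 17
f(-2) = 13
f(-1) = 9
f(4) = -11
f(7) = -23
Sum = 5

5


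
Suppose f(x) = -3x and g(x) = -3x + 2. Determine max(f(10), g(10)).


-28


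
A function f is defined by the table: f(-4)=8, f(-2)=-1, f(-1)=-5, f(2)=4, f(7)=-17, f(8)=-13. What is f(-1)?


Reading from the table at x = -1

-5


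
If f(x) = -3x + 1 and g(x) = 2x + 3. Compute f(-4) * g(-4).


f(-4) = 13
g(-4) = -5
Product = -65

-65


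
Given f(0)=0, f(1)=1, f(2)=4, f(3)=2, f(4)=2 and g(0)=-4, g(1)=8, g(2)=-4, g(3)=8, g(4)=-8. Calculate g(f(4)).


f(4) = 2
g(2) = -4

-4


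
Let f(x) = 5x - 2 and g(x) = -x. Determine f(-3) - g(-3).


f(-3) = -17
g(-3) = 3
Difference = -20

-20


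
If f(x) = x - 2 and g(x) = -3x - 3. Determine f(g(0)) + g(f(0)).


f(g(0)) = -5
g(f(0)) = 3
Sum = -2

-2


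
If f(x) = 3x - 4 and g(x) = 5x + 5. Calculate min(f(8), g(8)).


f(8) = 20
g(8) = 45
min = 20

20


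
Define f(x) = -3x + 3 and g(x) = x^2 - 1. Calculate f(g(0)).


g(0) = -1
f(-1) = 6

6


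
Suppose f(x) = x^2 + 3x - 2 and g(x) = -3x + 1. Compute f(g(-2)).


g(-2) = 7
f(7) = 1*(7)^2 + 3*(7) - 2 = 68

68


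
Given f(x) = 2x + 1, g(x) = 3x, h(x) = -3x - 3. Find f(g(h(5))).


h(5) = -18
g(-18) = -54
f(-54) = -107

-107


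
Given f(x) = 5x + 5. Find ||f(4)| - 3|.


f(4) = 25
|25| = 25
|25 - 3| = 22

22


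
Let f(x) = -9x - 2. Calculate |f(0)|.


2


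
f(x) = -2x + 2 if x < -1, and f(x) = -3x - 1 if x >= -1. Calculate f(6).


6 satisfies x >= -1
f(6) = -19

-19


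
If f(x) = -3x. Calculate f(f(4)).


36


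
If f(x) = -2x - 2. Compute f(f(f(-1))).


f(-1) = 0
f(0) = -2
f(-2) = 2

2


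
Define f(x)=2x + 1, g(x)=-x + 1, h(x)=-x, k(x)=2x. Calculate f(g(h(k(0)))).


k(0) = 0
h(0) = 0
g(0) = 1
f(1) = 3

3


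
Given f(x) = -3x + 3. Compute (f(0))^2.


9


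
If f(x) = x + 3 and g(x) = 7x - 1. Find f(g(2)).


g(2) = 13
f(13) = 16

16


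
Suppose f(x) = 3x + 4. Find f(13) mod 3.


f(13) = 43
43 mod 3 = 1

1


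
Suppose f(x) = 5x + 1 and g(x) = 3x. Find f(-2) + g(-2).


f(-2) = -9
g(-2) = -6
Sum = -15

-15


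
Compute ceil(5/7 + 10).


5/7 = 0.7143
0.7143 + 10 = 10.7143
ceil(10.7143) = 11

11


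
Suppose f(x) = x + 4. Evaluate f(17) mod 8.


f(17) = 21
21 mod 8 = 5

5


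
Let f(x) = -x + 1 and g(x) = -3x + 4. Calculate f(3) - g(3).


f(3) = -2
g(3) = -5
Difference = 3

3


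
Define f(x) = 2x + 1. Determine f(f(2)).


11


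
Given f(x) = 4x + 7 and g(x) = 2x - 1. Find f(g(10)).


83


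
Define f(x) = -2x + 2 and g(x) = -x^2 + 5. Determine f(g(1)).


g(1) = 4
f(4) = -6

-6


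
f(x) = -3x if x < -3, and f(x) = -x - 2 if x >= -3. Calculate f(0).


0 satisfies x >= -3
f(0) = -2

-2


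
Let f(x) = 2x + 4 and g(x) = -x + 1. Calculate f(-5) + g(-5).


f(-5) = -6
g(-5) = 6
Sum = 0

0


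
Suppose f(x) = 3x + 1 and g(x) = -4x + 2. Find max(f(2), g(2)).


f(2) = 7
g(2) = -6
max = 7

7


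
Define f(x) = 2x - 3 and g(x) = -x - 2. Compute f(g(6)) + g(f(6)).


-30


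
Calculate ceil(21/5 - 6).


-1


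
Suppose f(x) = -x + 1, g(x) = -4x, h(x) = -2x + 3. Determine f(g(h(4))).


h(4) = -5
g(-5) = 20
f(20) = -19

-19


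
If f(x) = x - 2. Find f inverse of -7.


Solve x - 2 = -7
x = (-7 + 2) / 1 = -5

-5


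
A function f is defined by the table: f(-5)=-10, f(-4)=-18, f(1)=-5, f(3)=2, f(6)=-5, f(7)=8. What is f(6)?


Reading from the table at x = 6

-5


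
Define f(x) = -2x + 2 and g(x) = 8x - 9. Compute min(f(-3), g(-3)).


f(-3) = 8
g(-3) = -33
min = -33

-33


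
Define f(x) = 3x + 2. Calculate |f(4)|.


f(4) = 14
|14| = 14

14


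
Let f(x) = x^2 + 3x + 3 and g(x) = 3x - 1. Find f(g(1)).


g(1) = 2
f(2) = 1*(2)^2 + 3*(2) + 3 = 13

13


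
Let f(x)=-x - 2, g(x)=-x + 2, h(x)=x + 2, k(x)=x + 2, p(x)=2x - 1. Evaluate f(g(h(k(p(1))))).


1


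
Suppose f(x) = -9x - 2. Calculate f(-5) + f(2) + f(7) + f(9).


f(-5) = 43
f(2) = -20
f(7) = -65
f(9) = -83
Sum = -125

-125


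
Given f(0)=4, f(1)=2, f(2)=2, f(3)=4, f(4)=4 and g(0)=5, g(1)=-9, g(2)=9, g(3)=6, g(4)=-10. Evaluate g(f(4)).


f(4) = 4
g(4) = -10

-10


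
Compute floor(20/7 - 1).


20/7 = 2.8571
2.8571 - 1 = 1.8571
floor(1.8571) = 1

1


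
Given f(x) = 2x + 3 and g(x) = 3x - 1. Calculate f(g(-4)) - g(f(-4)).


f(g(-4)) = -23
g(f(-4)) = -16
Difference = -7

-7


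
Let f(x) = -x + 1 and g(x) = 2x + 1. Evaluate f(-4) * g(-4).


f(-4) = 5
g(-4) = -7
Product = -35

-35


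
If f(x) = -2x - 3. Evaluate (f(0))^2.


f(0) = -3
(-3)^2 = 9

9


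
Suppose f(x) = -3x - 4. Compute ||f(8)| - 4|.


f(8) = -28
|-28| = 28
|28 - 4| = 24

24


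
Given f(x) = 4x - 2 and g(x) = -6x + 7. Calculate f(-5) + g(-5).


f(-5) = -22
g(-5) = 37
Sum = 15

15


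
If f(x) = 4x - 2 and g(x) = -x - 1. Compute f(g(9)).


-42


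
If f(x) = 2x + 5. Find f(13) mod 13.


f(13) = 31
31 mod 13 = 5

5


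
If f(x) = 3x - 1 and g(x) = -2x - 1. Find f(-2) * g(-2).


f(-2) = -7
g(-2) = 3
Product = -21

-21


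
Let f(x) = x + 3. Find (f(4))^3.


f(4) = 7
(7)^3 = 343

343


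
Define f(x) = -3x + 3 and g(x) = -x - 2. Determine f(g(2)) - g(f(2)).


14


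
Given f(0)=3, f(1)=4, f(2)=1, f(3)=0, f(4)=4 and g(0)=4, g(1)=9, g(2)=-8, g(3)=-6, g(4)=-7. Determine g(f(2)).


f(2) = 1
g(1) = 9

9


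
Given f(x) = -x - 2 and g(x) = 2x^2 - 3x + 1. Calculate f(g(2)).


g(2) = 3
f(3) = -5

-5


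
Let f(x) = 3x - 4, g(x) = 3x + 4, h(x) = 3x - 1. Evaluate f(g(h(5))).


h(5) = 14
g(14) = 46
f(46) = 134

134


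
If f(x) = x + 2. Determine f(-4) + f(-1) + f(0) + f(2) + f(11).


f(-4) = -2
f(-1) = 1
f(0) = 2
f(2) = 4
f(11) = 13
Sum = 18

18


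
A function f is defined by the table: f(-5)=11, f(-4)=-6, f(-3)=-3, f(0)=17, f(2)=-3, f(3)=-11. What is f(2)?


Reading from the table at x = 2

-3


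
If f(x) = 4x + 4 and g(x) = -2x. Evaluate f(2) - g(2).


f(2) = 12
g(2) = -4
Difference = 16

16


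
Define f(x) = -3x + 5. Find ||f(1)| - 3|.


f(1) = 2
|2| = 2
|2 - 3| = 1

1


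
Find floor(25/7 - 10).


25/7 = 3.5714
3.5714 - 10 = -6.4286
floor(-6.4286) = -7

-7


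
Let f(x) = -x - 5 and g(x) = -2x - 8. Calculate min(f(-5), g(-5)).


0


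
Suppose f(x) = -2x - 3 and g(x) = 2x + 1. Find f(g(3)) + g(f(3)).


f(g(3)) = -17
g(f(3)) = -17
Sum = -34

-34


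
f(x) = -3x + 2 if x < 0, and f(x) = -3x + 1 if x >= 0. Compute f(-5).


-5 satisfies x < 0
f(-5) = 17

17


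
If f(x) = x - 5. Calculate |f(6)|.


1


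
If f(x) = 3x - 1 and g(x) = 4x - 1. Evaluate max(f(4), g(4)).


f(4) = 11
g(4) = 15
max = 15

15


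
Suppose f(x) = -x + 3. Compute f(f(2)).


f(2) = 1
f(1) = 2

2


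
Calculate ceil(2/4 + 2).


2/4 = 0.5
0.5 + 2 = 2.5
ceil(2.5) = 3

3


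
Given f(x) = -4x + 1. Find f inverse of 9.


Solve -4x + 1 = 9
x = (9 - 1) / (-4) = -2

-2


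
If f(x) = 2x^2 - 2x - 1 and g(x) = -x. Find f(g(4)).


g(4) = -4
f(-4) = 2*(-4)^2 - 2*(-4) - 1 = 39

39


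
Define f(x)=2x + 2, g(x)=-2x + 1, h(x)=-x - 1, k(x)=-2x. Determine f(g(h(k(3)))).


k(3) = -6
h(-6) = 5
g(5) = -9
f(-9) = -16

-16


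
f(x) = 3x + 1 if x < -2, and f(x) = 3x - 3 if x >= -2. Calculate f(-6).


-6 satisfies x < -2
f(-6) = -17

-17


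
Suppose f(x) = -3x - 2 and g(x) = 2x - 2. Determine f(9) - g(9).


f(9) = -29
g(9) = 16
Difference = -45

-45


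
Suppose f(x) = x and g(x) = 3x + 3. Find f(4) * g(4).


f(4) = 4
g(4) = 15
Product = 60

60


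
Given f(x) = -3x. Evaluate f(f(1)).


f(1) = -3
f(-3) = 9

9


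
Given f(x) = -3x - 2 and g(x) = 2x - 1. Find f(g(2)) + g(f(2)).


f(g(2)) = -11
g(f(2)) = -17
Sum = -28

-28


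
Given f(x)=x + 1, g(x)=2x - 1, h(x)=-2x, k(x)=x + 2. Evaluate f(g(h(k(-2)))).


k(-2) = 0
h(0) = 0
g(0) = -1
f(-1) = 0

0


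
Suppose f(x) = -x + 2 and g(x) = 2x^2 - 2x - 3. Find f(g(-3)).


g(-3) = 21
f(21) = -19

-19
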